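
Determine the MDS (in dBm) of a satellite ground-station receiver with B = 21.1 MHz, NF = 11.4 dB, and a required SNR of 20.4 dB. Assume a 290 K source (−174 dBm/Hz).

−69.0 dBm

Sensitivity = −174 + 10 log₁₀(B) + NF + SNR_min
= −174 + 73.24 + 11.4 + 20.4
= −68.96 dBm → −69.0 dBm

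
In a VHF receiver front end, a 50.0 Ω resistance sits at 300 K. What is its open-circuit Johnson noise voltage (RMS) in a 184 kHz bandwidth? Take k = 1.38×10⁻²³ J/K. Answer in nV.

390 nV

V_n = √(4kTRB)
4kTRB = 4 × 1.38×10⁻²³ × 300 × 5.00×10¹ × 1.84×10⁵ = 1.52×10⁻¹³ V²
V_n = √(1.52×10⁻¹³) = 3.90×10⁻⁷ V = 390 nV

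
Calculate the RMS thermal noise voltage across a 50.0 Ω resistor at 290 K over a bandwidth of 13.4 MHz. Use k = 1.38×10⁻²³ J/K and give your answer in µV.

3.27 µV

V_n = √(4kTRB)
4kTRB = 4 × 1.38×10⁻²³ × 290 × 5.00×10¹ × 1.34×10⁷ = 1.07×10⁻¹¹ V²
V_n = √(1.07×10⁻¹¹) = 3.27×10⁻⁶ V = 3.27 µV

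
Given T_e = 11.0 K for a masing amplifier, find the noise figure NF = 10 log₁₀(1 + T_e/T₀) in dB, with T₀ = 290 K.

0.162 dB

F = 1 + T_e/T₀ = 1 + 11.0/290 = 1.03793
NF = 10 log₁₀(1.03793) = 0.162 dB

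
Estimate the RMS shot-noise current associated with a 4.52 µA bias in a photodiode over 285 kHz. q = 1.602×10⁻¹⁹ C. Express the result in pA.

642 pA

I_n = √(2qI·B)
2qI·B = 2 × 1.602×10⁻¹⁹ × 4.52×10⁻⁶ × 2.85×10⁵ = 4.13×10⁻¹⁹ A²
I_n = √(4.13×10⁻¹⁹) = 6.42×10⁻¹⁰ A = 642 pA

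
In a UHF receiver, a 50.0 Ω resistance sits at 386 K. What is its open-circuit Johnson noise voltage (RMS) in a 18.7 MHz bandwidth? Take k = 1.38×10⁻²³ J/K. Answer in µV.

V_n = √(4kTRB)
4kTRB = 4 × 1.38×10⁻²³ × 386 × 5.00×10¹ × 1.87×10⁷ = 1.99×10⁻¹¹ V²
V_n = √(1.99×10⁻¹¹) = 4.46×10⁻⁶ V = 4.46 µV

4.46 µV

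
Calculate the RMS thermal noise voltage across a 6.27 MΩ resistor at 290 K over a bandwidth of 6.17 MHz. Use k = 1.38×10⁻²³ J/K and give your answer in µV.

787 µV

V_n = √(4kTRB)
4kTRB = 4 × 1.38×10⁻²³ × 290 × 6.27×10⁶ × 6.17×10⁶ = 6.19×10⁻⁷ V²
V_n = √(6.19×10⁻⁷) = 7.87×10⁻⁴ V = 787 µV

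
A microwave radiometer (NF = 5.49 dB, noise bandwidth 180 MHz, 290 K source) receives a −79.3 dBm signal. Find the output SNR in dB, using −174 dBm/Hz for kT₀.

6.7 dB

Noise floor: N = −174 + 10 log₁₀(B) + NF
10 log₁₀(1.80×10⁸) = 82.55 dB
N = −174 + 82.55 + 5.49 = −85.96 dBm
SNR = P_sig − N = −79.3 − (−85.96) = 6.66 dB → 6.7 dB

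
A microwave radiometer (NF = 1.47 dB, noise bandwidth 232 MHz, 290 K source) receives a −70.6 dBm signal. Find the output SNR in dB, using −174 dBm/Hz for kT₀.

18.3 dB

Noise floor: N = −174 + 10 log₁₀(B) + NF
10 log₁₀(2.32×10⁸) = 83.65 dB
N = −174 + 83.65 + 1.47 = −88.88 dBm
SNR = P_sig − N = −70.6 − (−88.88) = 18.28 dB → 18.3 dB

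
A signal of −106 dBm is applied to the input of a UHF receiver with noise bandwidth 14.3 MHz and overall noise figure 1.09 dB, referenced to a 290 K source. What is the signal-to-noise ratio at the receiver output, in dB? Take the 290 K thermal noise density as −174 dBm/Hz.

Noise floor: N = −174 + 10 log₁₀(B) + NF
10 log₁₀(1.43×10⁷) = 71.55 dB
N = −174 + 71.55 + 1.09 = −101.36 dBm
SNR = P_sig − N = −106 − (−101.36) = −4.64 dB → −4.6 dB

−4.6 dB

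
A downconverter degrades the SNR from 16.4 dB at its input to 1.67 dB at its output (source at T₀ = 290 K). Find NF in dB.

14.73 dB

NF (dB) = SNR_in(dB) − SNR_out(dB) when the source is at T₀
NF = 16.4 − 1.67 = 14.73 dB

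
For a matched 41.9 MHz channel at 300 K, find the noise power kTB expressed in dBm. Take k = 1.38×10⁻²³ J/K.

−97.6 dBm

P_n = kTB = 1.38×10⁻²³ × 300 × 4.19×10⁷ = 1.73×10⁻¹³ W
In dBm: 10 log₁₀(1.73×10⁻¹³ / 10⁻³) = −97.6 dBm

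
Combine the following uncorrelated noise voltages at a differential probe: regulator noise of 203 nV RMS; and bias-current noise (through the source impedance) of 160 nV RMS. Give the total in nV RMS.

258 nV

Uncorrelated sources add in power (mean-square): V_tot = √(ΣV_i²)
V_tot = √[(2.03×10⁻⁷)² + (1.60×10⁻⁷)²] = 2.58×10⁻⁷ V = 258 nV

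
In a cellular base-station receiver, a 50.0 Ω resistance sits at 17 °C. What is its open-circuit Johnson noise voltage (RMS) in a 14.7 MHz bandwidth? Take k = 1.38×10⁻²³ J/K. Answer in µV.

3.43 µV

T = 17 °C + 273.15 = 290.15 K
V_n = √(4kTRB)
4kTRB = 4 × 1.38×10⁻²³ × 290.15 × 5.00×10¹ × 1.47×10⁷ = 1.18×10⁻¹¹ V²
V_n = √(1.18×10⁻¹¹) = 3.43×10⁻⁶ V = 3.43 µV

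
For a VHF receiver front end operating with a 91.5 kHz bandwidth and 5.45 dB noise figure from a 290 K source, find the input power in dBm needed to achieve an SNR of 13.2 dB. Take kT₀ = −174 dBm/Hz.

−105.7 dBm

Sensitivity = −174 + 10 log₁₀(B) + NF + SNR_min
= −174 + 49.61 + 5.45 + 13.2
= −105.74 dBm → −105.7 dBm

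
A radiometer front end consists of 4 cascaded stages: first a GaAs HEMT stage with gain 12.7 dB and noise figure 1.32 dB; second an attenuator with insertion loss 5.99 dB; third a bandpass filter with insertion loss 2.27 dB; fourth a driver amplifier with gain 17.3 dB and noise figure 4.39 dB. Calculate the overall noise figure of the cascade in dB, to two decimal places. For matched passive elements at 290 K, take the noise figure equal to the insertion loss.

Convert to linear (a loss of L dB is a gain of −L dB): F_i = 10^(NF_i/10), G_i = 10^(G_i,dB/10)
  Stage 1: F_1 = 10^(1.32/10) = 1.355, G_1 = 10^(12.7/10) = 18.62
  Stage 2: F_2 = 10^(5.99/10) = 3.972, G_2 = 10^(−5.99/10) = 0.2518
  Stage 3: F_3 = 10^(2.27/10) = 1.687, G_3 = 10^(−2.27/10) = 0.5929
  Stage 4: F_4 = 10^(4.39/10) = 2.748, G_4 = 10^(17.3/10) = 53.70
Friis cascade:
  F = 1.355 + (3.972 − 1)/18.62 + (1.687 − 1)/4.688 + (2.748 − 1)/2.780 = 2.290
NF = 10 log₁₀(2.290) = 3.60 dB

3.60 dB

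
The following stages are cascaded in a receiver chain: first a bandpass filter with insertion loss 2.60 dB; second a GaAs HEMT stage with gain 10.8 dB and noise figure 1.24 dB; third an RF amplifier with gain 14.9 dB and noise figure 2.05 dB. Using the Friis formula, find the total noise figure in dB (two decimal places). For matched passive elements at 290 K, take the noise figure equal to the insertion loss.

Convert to linear (a loss of L dB is a gain of −L dB): F_i = 10^(NF_i/10), G_i = 10^(G_i,dB/10)
  Stage 1: F_1 = 10^(2.60/10) = 1.820, G_1 = 10^(−2.60/10) = 0.5495
  Stage 2: F_2 = 10^(1.24/10) = 1.330, G_2 = 10^(10.8/10) = 12.02
  Stage 3: F_3 = 10^(2.05/10) = 1.603, G_3 = 10^(14.9/10) = 30.90
Friis cascade:
  F = 1.820 + (1.330 − 1)/0.5495 + (1.603 − 1)/6.607 = 2.512
NF = 10 log₁₀(2.512) = 4.00 dB

4.00 dB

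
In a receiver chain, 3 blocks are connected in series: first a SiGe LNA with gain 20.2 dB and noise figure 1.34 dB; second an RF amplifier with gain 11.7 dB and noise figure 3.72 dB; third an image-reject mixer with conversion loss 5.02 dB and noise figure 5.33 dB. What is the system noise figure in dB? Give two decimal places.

1.39 dB

Convert to linear (a loss of L dB is a gain of −L dB): F_i = 10^(NF_i/10), G_i = 10^(G_i,dB/10)
  Stage 1: F_1 = 10^(1.34/10) = 1.361, G_1 = 10^(20.2/10) = 104.7
  Stage 2: F_2 = 10^(3.72/10) = 2.355, G_2 = 10^(11.7/10) = 14.79
  Stage 3: F_3 = 10^(5.33/10) = 3.412, G_3 = 10^(−5.02/10) = 0.3148
Friis cascade:
  F = 1.361 + (2.355 − 1)/104.7 + (3.412 − 1)/1549 = 1.376
NF = 10 log₁₀(1.376) = 1.39 dB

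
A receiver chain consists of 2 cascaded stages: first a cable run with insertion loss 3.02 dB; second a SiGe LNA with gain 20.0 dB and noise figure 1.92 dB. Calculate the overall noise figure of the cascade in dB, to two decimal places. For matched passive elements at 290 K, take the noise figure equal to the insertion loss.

Convert to linear (a loss of L dB is a gain of −L dB): F_i = 10^(NF_i/10), G_i = 10^(G_i,dB/10)
  Stage 1: F_1 = 10^(3.02/10) = 2.004, G_1 = 10^(−3.02/10) = 0.4989
  Stage 2: F_2 = 10^(1.92/10) = 1.556, G_2 = 10^(20.0/10) = 100.0
Friis cascade:
  F = 2.004 + (1.556 − 1)/0.4989 = 3.119
NF = 10 log₁₀(3.119) = 4.94 dB

4.94 dB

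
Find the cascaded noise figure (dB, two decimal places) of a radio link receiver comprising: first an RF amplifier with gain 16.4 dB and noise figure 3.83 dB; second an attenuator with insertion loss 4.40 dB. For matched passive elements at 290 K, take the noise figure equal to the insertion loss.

3.90 dB

Convert to linear (a loss of L dB is a gain of −L dB): F_i = 10^(NF_i/10), G_i = 10^(G_i,dB/10)
  Stage 1: F_1 = 10^(3.83/10) = 2.415, G_1 = 10^(16.4/10) = 43.65
  Stage 2: F_2 = 10^(4.40/10) = 2.754, G_2 = 10^(−4.40/10) = 0.3631
Friis cascade:
  F = 2.415 + (2.754 − 1)/43.65 = 2.456
NF = 10 log₁₀(2.456) = 3.90 dB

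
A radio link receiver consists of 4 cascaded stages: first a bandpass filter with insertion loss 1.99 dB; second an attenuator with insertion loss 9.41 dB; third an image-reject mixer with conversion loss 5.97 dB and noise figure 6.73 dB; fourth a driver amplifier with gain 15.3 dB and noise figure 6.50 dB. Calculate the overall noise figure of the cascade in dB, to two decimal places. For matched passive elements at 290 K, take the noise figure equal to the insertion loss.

24.05 dB

Convert to linear (a loss of L dB is a gain of −L dB): F_i = 10^(NF_i/10), G_i = 10^(G_i,dB/10)
  Stage 1: F_1 = 10^(1.99/10) = 1.581, G_1 = 10^(−1.99/10) = 0.6324
  Stage 2: F_2 = 10^(9.41/10) = 8.730, G_2 = 10^(−9.41/10) = 0.1146
  Stage 3: F_3 = 10^(6.73/10) = 4.710, G_3 = 10^(−5.97/10) = 0.2529
  Stage 4: F_4 = 10^(6.50/10) = 4.467, G_4 = 10^(15.3/10) = 33.88
Friis cascade:
  F = 1.581 + (8.730 − 1)/0.6324 + (4.710 − 1)/0.07244 + (4.467 − 1)/0.01832 = 254.2
NF = 10 log₁₀(254.2) = 24.05 dB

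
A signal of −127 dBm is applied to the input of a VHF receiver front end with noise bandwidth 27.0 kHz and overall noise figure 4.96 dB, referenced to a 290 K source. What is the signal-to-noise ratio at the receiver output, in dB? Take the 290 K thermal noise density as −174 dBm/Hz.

−2.3 dB

Noise floor: N = −174 + 10 log₁₀(B) + NF
10 log₁₀(2.70×10⁴) = 44.31 dB
N = −174 + 44.31 + 4.96 = −124.73 dBm
SNR = P_sig − N = −127 − (−124.73) = −2.27 dB → −2.3 dB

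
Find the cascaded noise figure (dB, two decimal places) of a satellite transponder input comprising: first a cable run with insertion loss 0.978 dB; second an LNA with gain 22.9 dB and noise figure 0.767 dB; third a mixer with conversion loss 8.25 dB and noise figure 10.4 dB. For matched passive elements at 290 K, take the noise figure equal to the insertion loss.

1.93 dB

Convert to linear (a loss of L dB is a gain of −L dB): F_i = 10^(NF_i/10), G_i = 10^(G_i,dB/10)
  Stage 1: F_1 = 10^(0.978/10) = 1.253, G_1 = 10^(−0.978/10) = 0.7984
  Stage 2: F_2 = 10^(0.767/10) = 1.193, G_2 = 10^(22.9/10) = 195.0
  Stage 3: F_3 = 10^(10.4/10) = 10.96, G_3 = 10^(−8.25/10) = 0.1496
Friis cascade:
  F = 1.253 + (1.193 − 1)/0.7984 + (10.96 − 1)/155.7 = 1.559
NF = 10 log₁₀(1.559) = 1.93 dB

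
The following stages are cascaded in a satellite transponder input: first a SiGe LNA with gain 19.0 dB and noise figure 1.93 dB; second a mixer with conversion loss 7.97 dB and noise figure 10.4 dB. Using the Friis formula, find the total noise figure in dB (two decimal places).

2.27 dB

Convert to linear (a loss of L dB is a gain of −L dB): F_i = 10^(NF_i/10), G_i = 10^(G_i,dB/10)
  Stage 1: F_1 = 10^(1.93/10) = 1.560, G_1 = 10^(19.0/10) = 79.43
  Stage 2: F_2 = 10^(10.4/10) = 10.96, G_2 = 10^(−7.97/10) = 0.1596
Friis cascade:
  F = 1.560 + (10.96 − 1)/79.43 = 1.685
NF = 10 log₁₀(1.685) = 2.27 dB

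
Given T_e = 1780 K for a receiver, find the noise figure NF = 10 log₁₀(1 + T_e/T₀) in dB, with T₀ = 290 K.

F = 1 + T_e/T₀ = 1 + 1780/290 = 7.13793
NF = 10 log₁₀(7.13793) = 8.54 dB

8.54 dB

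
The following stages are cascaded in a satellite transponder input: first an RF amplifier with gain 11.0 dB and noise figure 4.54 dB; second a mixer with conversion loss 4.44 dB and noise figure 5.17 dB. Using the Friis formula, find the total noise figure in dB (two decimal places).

Convert to linear (a loss of L dB is a gain of −L dB): F_i = 10^(NF_i/10), G_i = 10^(G_i,dB/10)
  Stage 1: F_1 = 10^(4.54/10) = 2.844, G_1 = 10^(11.0/10) = 12.59
  Stage 2: F_2 = 10^(5.17/10) = 3.289, G_2 = 10^(−4.44/10) = 0.3597
Friis cascade:
  F = 2.844 + (3.289 − 1)/12.59 = 3.026
NF = 10 log₁₀(3.026) = 4.81 dB

4.81 dB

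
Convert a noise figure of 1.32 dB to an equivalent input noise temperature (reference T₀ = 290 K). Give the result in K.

103 K

F = 10^(1.32/10) = 1.35519
T_e = (F − 1)·T₀ = (1.35519 − 1) × 290 = 103 K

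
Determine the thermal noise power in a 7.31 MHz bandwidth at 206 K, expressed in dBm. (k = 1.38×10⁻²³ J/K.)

−106.8 dBm

P_n = kTB = 1.38×10⁻²³ × 206 × 7.31×10⁶ = 2.08×10⁻¹⁴ W
In dBm: 10 log₁₀(2.08×10⁻¹⁴ / 10⁻³) = −106.8 dBm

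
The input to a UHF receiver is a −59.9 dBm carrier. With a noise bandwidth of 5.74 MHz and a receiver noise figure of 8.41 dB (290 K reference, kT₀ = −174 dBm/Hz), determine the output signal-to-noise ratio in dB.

Noise floor: N = −174 + 10 log₁₀(B) + NF
10 log₁₀(5.74×10⁶) = 67.59 dB
N = −174 + 67.59 + 8.41 = −98.00 dBm
SNR = P_sig − N = −59.9 − (−98.00) = 38.10 dB → 38.1 dB

38.1 dB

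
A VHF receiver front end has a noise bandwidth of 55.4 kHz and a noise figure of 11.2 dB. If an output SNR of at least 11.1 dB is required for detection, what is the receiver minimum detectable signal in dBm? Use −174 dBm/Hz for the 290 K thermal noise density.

−104.3 dBm

Sensitivity = −174 + 10 log₁₀(B) + NF + SNR_min
= −174 + 47.44 + 11.2 + 11.1
= −104.26 dBm → −104.3 dBm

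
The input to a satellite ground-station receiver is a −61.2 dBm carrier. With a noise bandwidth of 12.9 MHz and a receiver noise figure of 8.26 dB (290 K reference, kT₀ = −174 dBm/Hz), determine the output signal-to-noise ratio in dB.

Noise floor: N = −174 + 10 log₁₀(B) + NF
10 log₁₀(1.29×10⁷) = 71.11 dB
N = −174 + 71.11 + 8.26 = −94.63 dBm
SNR = P_sig − N = −61.2 − (−94.63) = 33.43 dB → 33.4 dB

33.4 dB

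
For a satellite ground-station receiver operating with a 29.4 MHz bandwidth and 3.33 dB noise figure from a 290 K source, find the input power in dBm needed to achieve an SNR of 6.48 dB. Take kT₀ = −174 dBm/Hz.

−89.5 dBm

Sensitivity = −174 + 10 log₁₀(B) + NF + SNR_min
= −174 + 74.68 + 3.33 + 6.48
= −89.51 dBm → −89.5 dBm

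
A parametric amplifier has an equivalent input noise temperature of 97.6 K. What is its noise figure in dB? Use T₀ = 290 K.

1.26 dB

F = 1 + T_e/T₀ = 1 + 97.6/290 = 1.33655
NF = 10 log₁₀(1.33655) = 1.26 dB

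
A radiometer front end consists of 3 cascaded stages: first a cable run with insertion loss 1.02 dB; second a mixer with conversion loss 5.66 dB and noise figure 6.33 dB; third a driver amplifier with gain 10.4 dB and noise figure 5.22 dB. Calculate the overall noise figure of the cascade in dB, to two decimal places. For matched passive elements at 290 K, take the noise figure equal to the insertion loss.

12.11 dB

Convert to linear (a loss of L dB is a gain of −L dB): F_i = 10^(NF_i/10), G_i = 10^(G_i,dB/10)
  Stage 1: F_1 = 10^(1.02/10) = 1.265, G_1 = 10^(−1.02/10) = 0.7907
  Stage 2: F_2 = 10^(6.33/10) = 4.295, G_2 = 10^(−5.66/10) = 0.2716
  Stage 3: F_3 = 10^(5.22/10) = 3.327, G_3 = 10^(10.4/10) = 10.96
Friis cascade:
  F = 1.265 + (4.295 − 1)/0.7907 + (3.327 − 1)/0.2148 = 16.26
NF = 10 log₁₀(16.26) = 12.11 dB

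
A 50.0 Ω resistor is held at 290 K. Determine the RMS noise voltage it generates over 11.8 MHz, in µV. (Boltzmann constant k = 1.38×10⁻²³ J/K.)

V_n = √(4kTRB)
4kTRB = 4 × 1.38×10⁻²³ × 290 × 5.00×10¹ × 1.18×10⁷ = 9.44×10⁻¹² V²
V_n = √(9.44×10⁻¹²) = 3.07×10⁻⁶ V = 3.07 µV

3.07 µV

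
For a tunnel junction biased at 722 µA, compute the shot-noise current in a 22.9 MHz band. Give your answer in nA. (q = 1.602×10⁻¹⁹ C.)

72.8 nA

I_n = √(2qI·B)
2qI·B = 2 × 1.602×10⁻¹⁹ × 7.22×10⁻⁴ × 2.29×10⁷ = 5.30×10⁻¹⁵ A²
I_n = √(5.30×10⁻¹⁵) = 7.28×10⁻⁸ A = 72.8 nA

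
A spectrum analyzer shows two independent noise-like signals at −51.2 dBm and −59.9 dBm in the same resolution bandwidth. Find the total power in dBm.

Convert to linear, add, convert back:
P₁ = 7.59×10⁻⁹ W, P₂ = 1.02×10⁻⁹ W
P_tot = 8.61×10⁻⁹ W → 10 log₁₀(P_tot / 10⁻³) = −50.7 dBm

−50.7 dBm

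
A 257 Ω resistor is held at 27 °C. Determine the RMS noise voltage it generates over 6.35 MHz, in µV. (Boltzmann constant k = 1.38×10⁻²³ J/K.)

T = 27 °C + 273.15 = 300.15 K
V_n = √(4kTRB)
4kTRB = 4 × 1.38×10⁻²³ × 300.15 × 2.57×10² × 6.35×10⁶ = 2.70×10⁻¹¹ V²
V_n = √(2.70×10⁻¹¹) = 5.20×10⁻⁶ V = 5.20 µV

5.20 µV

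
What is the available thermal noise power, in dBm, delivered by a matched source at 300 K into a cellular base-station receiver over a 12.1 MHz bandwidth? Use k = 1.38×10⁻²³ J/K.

P_n = kTB = 1.38×10⁻²³ × 300 × 1.21×10⁷ = 5.01×10⁻¹⁴ W
In dBm: 10 log₁₀(5.01×10⁻¹⁴ / 10⁻³) = −103.0 dBm

−103.0 dBm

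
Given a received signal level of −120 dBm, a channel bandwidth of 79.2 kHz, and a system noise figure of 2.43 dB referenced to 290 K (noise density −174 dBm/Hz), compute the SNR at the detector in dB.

Noise floor: N = −174 + 10 log₁₀(B) + NF
10 log₁₀(7.92×10⁴) = 48.99 dB
N = −174 + 48.99 + 2.43 = −122.58 dBm
SNR = P_sig − N = −120 − (−122.58) = 2.58 dB → 2.6 dB

2.6 dB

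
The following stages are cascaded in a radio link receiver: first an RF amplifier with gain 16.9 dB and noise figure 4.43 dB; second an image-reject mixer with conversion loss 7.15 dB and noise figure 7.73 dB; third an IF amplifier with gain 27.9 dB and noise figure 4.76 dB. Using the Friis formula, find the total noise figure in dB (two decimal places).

Convert to linear (a loss of L dB is a gain of −L dB): F_i = 10^(NF_i/10), G_i = 10^(G_i,dB/10)
  Stage 1: F_1 = 10^(4.43/10) = 2.773, G_1 = 10^(16.9/10) = 48.98
  Stage 2: F_2 = 10^(7.73/10) = 5.929, G_2 = 10^(−7.15/10) = 0.1928
  Stage 3: F_3 = 10^(4.76/10) = 2.992, G_3 = 10^(27.9/10) = 616.6
Friis cascade:
  F = 2.773 + (5.929 − 1)/48.98 + (2.992 − 1)/9.441 = 3.085
NF = 10 log₁₀(3.085) = 4.89 dB

4.89 dB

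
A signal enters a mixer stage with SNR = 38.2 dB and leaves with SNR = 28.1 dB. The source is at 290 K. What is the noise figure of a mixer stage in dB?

10.1 dB

NF (dB) = SNR_in(dB) − SNR_out(dB) when the source is at T₀
NF = 38.2 − 28.1 = 10.1 dB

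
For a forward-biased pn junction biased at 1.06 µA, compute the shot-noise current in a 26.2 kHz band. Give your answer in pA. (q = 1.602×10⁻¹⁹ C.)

I_n = √(2qI·B)
2qI·B = 2 × 1.602×10⁻¹⁹ × 1.06×10⁻⁶ × 2.62×10⁴ = 8.90×10⁻²¹ A²
I_n = √(8.90×10⁻²¹) = 9.43×10⁻¹¹ A = 94.3 pA

94.3 pA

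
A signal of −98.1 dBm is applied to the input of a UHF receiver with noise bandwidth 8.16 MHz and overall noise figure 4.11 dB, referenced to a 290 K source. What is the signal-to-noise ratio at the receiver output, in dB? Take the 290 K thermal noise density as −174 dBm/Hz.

Noise floor: N = −174 + 10 log₁₀(B) + NF
10 log₁₀(8.16×10⁶) = 69.12 dB
N = −174 + 69.12 + 4.11 = −100.77 dBm
SNR = P_sig − N = −98.1 − (−100.77) = 2.67 dB → 2.7 dB

2.7 dB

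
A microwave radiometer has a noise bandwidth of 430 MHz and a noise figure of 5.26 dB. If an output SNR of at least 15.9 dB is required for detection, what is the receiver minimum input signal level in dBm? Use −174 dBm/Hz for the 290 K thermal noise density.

Sensitivity = −174 + 10 log₁₀(B) + NF + SNR_min
= −174 + 86.33 + 5.26 + 15.9
= −66.51 dBm → −66.5 dBm

−66.5 dBm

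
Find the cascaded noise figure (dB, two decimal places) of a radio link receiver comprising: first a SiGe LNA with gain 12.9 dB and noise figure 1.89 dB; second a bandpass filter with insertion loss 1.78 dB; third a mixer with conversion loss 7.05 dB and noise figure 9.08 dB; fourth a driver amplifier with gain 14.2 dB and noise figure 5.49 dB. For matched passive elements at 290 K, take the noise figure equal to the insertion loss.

4.93 dB

Convert to linear (a loss of L dB is a gain of −L dB): F_i = 10^(NF_i/10), G_i = 10^(G_i,dB/10)
  Stage 1: F_1 = 10^(1.89/10) = 1.545, G_1 = 10^(12.9/10) = 19.50
  Stage 2: F_2 = 10^(1.78/10) = 1.507, G_2 = 10^(−1.78/10) = 0.6637
  Stage 3: F_3 = 10^(9.08/10) = 8.091, G_3 = 10^(−7.05/10) = 0.1972
  Stage 4: F_4 = 10^(5.49/10) = 3.540, G_4 = 10^(14.2/10) = 26.30
Friis cascade:
  F = 1.545 + (1.507 − 1)/19.50 + (8.091 − 1)/12.94 + (3.540 − 1)/2.553 = 3.114
NF = 10 log₁₀(3.114) = 4.93 dB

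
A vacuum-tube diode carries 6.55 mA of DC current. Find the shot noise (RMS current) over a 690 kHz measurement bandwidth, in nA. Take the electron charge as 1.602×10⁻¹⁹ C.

38.1 nA

I_n = √(2qI·B)
2qI·B = 2 × 1.602×10⁻¹⁹ × 6.55×10⁻³ × 6.90×10⁵ = 1.45×10⁻¹⁵ A²
I_n = √(1.45×10⁻¹⁵) = 3.81×10⁻⁸ A = 38.1 nA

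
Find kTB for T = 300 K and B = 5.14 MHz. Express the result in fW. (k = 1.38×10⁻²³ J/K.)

P_n = kTB = 1.38×10⁻²³ × 300 × 5.14×10⁶ = 2.13×10⁻¹⁴ W = 21.3 fW

21.3 fW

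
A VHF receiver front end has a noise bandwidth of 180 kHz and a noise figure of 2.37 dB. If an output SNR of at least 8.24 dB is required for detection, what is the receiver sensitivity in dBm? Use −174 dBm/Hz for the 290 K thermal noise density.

−110.8 dBm

Sensitivity = −174 + 10 log₁₀(B) + NF + SNR_min
= −174 + 52.55 + 2.37 + 8.24
= −110.84 dBm → −110.8 dBm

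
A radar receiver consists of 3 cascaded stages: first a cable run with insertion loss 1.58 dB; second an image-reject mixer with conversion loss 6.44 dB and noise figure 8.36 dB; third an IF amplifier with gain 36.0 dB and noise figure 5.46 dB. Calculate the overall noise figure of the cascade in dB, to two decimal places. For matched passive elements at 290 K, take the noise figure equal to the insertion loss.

Convert to linear (a loss of L dB is a gain of −L dB): F_i = 10^(NF_i/10), G_i = 10^(G_i,dB/10)
  Stage 1: F_1 = 10^(1.58/10) = 1.439, G_1 = 10^(−1.58/10) = 0.6950
  Stage 2: F_2 = 10^(8.36/10) = 6.855, G_2 = 10^(−6.44/10) = 0.2270
  Stage 3: F_3 = 10^(5.46/10) = 3.516, G_3 = 10^(36.0/10) = 3981
Friis cascade:
  F = 1.439 + (6.855 − 1)/0.6950 + (3.516 − 1)/0.1578 = 25.81
NF = 10 log₁₀(25.81) = 14.12 dB

14.12 dB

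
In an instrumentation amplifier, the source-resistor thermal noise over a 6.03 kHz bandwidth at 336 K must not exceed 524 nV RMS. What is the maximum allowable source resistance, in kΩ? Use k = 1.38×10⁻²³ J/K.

2.46 kΩ

Johnson–Nyquist: V_n = √(4kTRB) ⇒ R = V_n² / (4kTB)
4kTB = 4 × 1.38×10⁻²³ × 336 × 6.03×10³ = 1.12×10⁻¹⁶
R = (5.24×10⁻⁷)² / 1.12×10⁻¹⁶ = 2.46×10³ Ω = 2.46 kΩ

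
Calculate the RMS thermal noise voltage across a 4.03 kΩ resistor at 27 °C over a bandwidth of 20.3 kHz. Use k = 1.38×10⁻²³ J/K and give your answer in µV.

1.16 µV

T = 27 °C + 273.15 = 300.15 K
V_n = √(4kTRB)
4kTRB = 4 × 1.38×10⁻²³ × 300.15 × 4.03×10³ × 2.03×10⁴ = 1.36×10⁻¹² V²
V_n = √(1.36×10⁻¹²) = 1.16×10⁻⁶ V = 1.16 µV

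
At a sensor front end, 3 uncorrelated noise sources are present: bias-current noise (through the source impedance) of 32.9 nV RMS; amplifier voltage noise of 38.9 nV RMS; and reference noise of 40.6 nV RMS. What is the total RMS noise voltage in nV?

Uncorrelated sources add in power (mean-square): V_tot = √(ΣV_i²)
V_tot = √[(3.29×10⁻⁸)² + (3.89×10⁻⁸)² + (4.06×10⁻⁸)²] = 6.51×10⁻⁸ V = 65.1 nV

65.1 nV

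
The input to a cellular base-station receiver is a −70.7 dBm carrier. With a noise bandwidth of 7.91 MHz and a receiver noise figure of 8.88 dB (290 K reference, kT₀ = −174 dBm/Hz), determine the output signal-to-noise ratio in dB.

Noise floor: N = −174 + 10 log₁₀(B) + NF
10 log₁₀(7.91×10⁶) = 68.98 dB
N = −174 + 68.98 + 8.88 = −96.14 dBm
SNR = P_sig − N = −70.7 − (−96.14) = 25.44 dB → 25.4 dB

25.4 dB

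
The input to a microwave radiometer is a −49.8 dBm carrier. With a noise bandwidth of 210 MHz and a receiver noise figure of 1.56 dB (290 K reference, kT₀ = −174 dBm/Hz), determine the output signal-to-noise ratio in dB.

39.4 dB

Noise floor: N = −174 + 10 log₁₀(B) + NF
10 log₁₀(2.10×10⁸) = 83.22 dB
N = −174 + 83.22 + 1.56 = −89.22 dBm
SNR = P_sig − N = −49.8 − (−89.22) = 39.42 dB → 39.4 dB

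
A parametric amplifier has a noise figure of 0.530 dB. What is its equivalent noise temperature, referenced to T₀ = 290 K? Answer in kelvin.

37.6 K

F = 10^(0.530/10) = 1.1298
T_e = (F − 1)·T₀ = (1.1298 − 1) × 290 = 37.6 K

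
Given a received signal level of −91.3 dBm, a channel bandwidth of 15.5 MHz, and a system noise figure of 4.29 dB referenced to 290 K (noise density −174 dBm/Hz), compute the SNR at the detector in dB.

6.5 dB

Noise floor: N = −174 + 10 log₁₀(B) + NF
10 log₁₀(1.55×10⁷) = 71.9 dB
N = −174 + 71.9 + 4.29 = −97.81 dBm
SNR = P_sig − N = −91.3 − (−97.81) = 6.51 dB → 6.5 dB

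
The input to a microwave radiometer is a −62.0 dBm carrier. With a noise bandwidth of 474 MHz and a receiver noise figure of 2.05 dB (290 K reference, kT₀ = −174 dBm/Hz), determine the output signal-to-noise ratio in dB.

Noise floor: N = −174 + 10 log₁₀(B) + NF
10 log₁₀(4.74×10⁸) = 86.76 dB
N = −174 + 86.76 + 2.05 = −85.19 dBm
SNR = P_sig − N = −62.0 − (−85.19) = 23.19 dB → 23.2 dB

23.2 dB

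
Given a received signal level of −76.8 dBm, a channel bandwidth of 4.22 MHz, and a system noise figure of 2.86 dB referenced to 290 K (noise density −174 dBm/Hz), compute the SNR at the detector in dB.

28.1 dB

Noise floor: N = −174 + 10 log₁₀(B) + NF
10 log₁₀(4.22×10⁶) = 66.25 dB
N = −174 + 66.25 + 2.86 = −104.89 dBm
SNR = P_sig − N = −76.8 − (−104.89) = 28.09 dB → 28.1 dB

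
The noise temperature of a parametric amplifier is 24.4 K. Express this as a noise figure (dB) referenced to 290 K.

0.351 dB

F = 1 + T_e/T₀ = 1 + 24.4/290 = 1.08414
NF = 10 log₁₀(1.08414) = 0.351 dB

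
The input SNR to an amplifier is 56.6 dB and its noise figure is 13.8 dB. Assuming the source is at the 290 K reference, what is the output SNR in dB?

By definition F = SNR_in/SNR_out, so in dB: SNR_out = SNR_in − NF
SNR_out = 56.6 − 13.8 = 42.8 dB

42.8 dB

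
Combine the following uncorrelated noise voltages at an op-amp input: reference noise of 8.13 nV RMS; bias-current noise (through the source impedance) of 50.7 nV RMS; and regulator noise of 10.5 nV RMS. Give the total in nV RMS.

Uncorrelated sources add in power (mean-square): V_tot = √(ΣV_i²)
V_tot = √[(8.13×10⁻⁹)² + (5.07×10⁻⁸)² + (1.05×10⁻⁸)²] = 5.24×10⁻⁸ V = 52.4 nV

52.4 nV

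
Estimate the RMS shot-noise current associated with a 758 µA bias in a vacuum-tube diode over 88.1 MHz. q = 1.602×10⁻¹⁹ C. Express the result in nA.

146 nA

I_n = √(2qI·B)
2qI·B = 2 × 1.602×10⁻¹⁹ × 7.58×10⁻⁴ × 8.81×10⁷ = 2.14×10⁻¹⁴ A²
I_n = √(2.14×10⁻¹⁴) = 1.46×10⁻⁷ A = 146 nA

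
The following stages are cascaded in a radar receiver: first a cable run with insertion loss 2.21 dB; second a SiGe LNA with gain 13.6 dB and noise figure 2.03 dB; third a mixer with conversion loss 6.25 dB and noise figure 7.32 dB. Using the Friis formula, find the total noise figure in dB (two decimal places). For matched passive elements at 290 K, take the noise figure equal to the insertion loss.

Convert to linear (a loss of L dB is a gain of −L dB): F_i = 10^(NF_i/10), G_i = 10^(G_i,dB/10)
  Stage 1: F_1 = 10^(2.21/10) = 1.663, G_1 = 10^(−2.21/10) = 0.6012
  Stage 2: F_2 = 10^(2.03/10) = 1.596, G_2 = 10^(13.6/10) = 22.91
  Stage 3: F_3 = 10^(7.32/10) = 5.395, G_3 = 10^(−6.25/10) = 0.2371
Friis cascade:
  F = 1.663 + (1.596 − 1)/0.6012 + (5.395 − 1)/13.77 = 2.974
NF = 10 log₁₀(2.974) = 4.73 dB

4.73 dB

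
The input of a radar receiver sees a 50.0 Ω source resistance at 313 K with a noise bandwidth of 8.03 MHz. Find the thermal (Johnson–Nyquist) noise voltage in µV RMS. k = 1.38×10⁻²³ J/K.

2.63 µV

V_n = √(4kTRB)
4kTRB = 4 × 1.38×10⁻²³ × 313 × 5.00×10¹ × 8.03×10⁶ = 6.94×10⁻¹² V²
V_n = √(6.94×10⁻¹²) = 2.63×10⁻⁶ V = 2.63 µV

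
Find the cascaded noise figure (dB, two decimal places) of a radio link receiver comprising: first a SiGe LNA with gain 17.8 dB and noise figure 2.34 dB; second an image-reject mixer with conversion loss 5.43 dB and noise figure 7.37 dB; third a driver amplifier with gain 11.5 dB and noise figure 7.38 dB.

Convert to linear (a loss of L dB is a gain of −L dB): F_i = 10^(NF_i/10), G_i = 10^(G_i,dB/10)
  Stage 1: F_1 = 10^(2.34/10) = 1.714, G_1 = 10^(17.8/10) = 60.26
  Stage 2: F_2 = 10^(7.37/10) = 5.458, G_2 = 10^(−5.43/10) = 0.2864
  Stage 3: F_3 = 10^(7.38/10) = 5.470, G_3 = 10^(11.5/10) = 14.13
Friis cascade:
  F = 1.714 + (5.458 − 1)/60.26 + (5.470 − 1)/17.26 = 2.047
NF = 10 log₁₀(2.047) = 3.11 dB

3.11 dB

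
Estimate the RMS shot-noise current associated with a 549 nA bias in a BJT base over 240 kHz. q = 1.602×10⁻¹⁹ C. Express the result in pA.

I_n = √(2qI·B)
2qI·B = 2 × 1.602×10⁻¹⁹ × 5.49×10⁻⁷ × 2.40×10⁵ = 4.22×10⁻²⁰ A²
I_n = √(4.22×10⁻²⁰) = 2.05×10⁻¹⁰ A = 205 pA

205 pA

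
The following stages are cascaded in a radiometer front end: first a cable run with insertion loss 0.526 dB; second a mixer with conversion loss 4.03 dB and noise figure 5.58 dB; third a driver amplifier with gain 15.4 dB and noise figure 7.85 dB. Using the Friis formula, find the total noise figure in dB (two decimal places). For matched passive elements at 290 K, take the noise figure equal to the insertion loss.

Convert to linear (a loss of L dB is a gain of −L dB): F_i = 10^(NF_i/10), G_i = 10^(G_i,dB/10)
  Stage 1: F_1 = 10^(0.526/10) = 1.129, G_1 = 10^(−0.526/10) = 0.8859
  Stage 2: F_2 = 10^(5.58/10) = 3.614, G_2 = 10^(−4.03/10) = 0.3954
  Stage 3: F_3 = 10^(7.85/10) = 6.095, G_3 = 10^(15.4/10) = 34.67
Friis cascade:
  F = 1.129 + (3.614 − 1)/0.8859 + (6.095 − 1)/0.3503 = 18.63
NF = 10 log₁₀(18.63) = 12.70 dB

12.70 dB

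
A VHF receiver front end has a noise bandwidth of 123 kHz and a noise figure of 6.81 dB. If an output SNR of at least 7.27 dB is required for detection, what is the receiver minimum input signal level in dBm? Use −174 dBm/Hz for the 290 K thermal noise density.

−109.0 dBm

Sensitivity = −174 + 10 log₁₀(B) + NF + SNR_min
= −174 + 50.9 + 6.81 + 7.27
= −109.02 dBm → −109.0 dBm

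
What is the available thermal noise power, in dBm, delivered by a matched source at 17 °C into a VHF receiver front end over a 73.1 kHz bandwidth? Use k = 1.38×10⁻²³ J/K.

T = 17 °C + 273.15 = 290.15 K
P_n = kTB = 1.38×10⁻²³ × 290.15 × 7.31×10⁴ = 2.93×10⁻¹⁶ W
In dBm: 10 log₁₀(2.93×10⁻¹⁶ / 10⁻³) = −125.3 dBm

−125.3 dBm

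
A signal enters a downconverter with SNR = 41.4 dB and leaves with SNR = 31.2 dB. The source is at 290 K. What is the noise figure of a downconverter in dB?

NF (dB) = SNR_in(dB) − SNR_out(dB) when the source is at T₀
NF = 41.4 − 31.2 = 10.2 dB

10.2 dB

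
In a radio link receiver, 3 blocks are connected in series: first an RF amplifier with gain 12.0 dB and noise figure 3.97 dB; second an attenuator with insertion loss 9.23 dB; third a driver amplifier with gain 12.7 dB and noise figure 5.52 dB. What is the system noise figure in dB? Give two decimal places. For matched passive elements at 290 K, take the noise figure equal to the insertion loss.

Convert to linear (a loss of L dB is a gain of −L dB): F_i = 10^(NF_i/10), G_i = 10^(G_i,dB/10)
  Stage 1: F_1 = 10^(3.97/10) = 2.495, G_1 = 10^(12.0/10) = 15.85
  Stage 2: F_2 = 10^(9.23/10) = 8.375, G_2 = 10^(−9.23/10) = 0.1194
  Stage 3: F_3 = 10^(5.52/10) = 3.565, G_3 = 10^(12.7/10) = 18.62
Friis cascade:
  F = 2.495 + (8.375 − 1)/15.85 + (3.565 − 1)/1.892 = 4.315
NF = 10 log₁₀(4.315) = 6.35 dB

6.35 dB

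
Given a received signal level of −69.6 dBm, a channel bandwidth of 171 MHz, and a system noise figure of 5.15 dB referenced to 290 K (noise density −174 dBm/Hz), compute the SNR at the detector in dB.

Noise floor: N = −174 + 10 log₁₀(B) + NF
10 log₁₀(1.71×10⁸) = 82.33 dB
N = −174 + 82.33 + 5.15 = −86.52 dBm
SNR = P_sig − N = −69.6 − (−86.52) = 16.92 dB → 16.9 dB

16.9 dB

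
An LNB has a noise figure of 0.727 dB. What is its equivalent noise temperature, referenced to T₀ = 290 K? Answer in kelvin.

52.8 K

F = 10^(0.727/10) = 1.18222
T_e = (F − 1)·T₀ = (1.18222 − 1) × 290 = 52.8 K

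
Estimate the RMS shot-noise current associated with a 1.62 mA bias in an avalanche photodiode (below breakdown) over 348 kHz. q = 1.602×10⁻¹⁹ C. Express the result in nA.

13.4 nA

I_n = √(2qI·B)
2qI·B = 2 × 1.602×10⁻¹⁹ × 1.62×10⁻³ × 3.48×10⁵ = 1.81×10⁻¹⁶ A²
I_n = √(1.81×10⁻¹⁶) = 1.34×10⁻⁸ A = 13.4 nA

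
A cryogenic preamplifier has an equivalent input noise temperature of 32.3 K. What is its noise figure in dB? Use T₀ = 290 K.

0.459 dB

F = 1 + T_e/T₀ = 1 + 32.3/290 = 1.11138
NF = 10 log₁₀(1.11138) = 0.459 dB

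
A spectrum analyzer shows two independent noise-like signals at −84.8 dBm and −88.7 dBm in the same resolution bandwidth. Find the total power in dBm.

−83.3 dBm

Convert to linear, add, convert back:
P₁ = 3.31×10⁻¹² W, P₂ = 1.35×10⁻¹² W
P_tot = 4.66×10⁻¹² W → 10 log₁₀(P_tot / 10⁻³) = −83.3 dBm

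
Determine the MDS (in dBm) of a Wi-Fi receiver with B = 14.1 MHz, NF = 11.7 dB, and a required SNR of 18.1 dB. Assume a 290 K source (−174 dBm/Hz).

−72.7 dBm

Sensitivity = −174 + 10 log₁₀(B) + NF + SNR_min
= −174 + 71.49 + 11.7 + 18.1
= −72.71 dBm → −72.7 dBm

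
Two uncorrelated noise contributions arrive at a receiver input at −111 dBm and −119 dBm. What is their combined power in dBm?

−110.4 dBm

Convert to linear, add, convert back:
P₁ = 7.94×10⁻¹⁵ W, P₂ = 1.26×10⁻¹⁵ W
P_tot = 9.20×10⁻¹⁵ W → 10 log₁₀(P_tot / 10⁻³) = −110.4 dBm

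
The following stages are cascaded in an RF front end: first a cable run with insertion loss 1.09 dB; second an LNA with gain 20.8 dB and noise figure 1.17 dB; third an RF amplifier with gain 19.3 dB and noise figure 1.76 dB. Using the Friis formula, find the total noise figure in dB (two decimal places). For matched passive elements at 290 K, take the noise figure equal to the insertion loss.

2.27 dB

Convert to linear (a loss of L dB is a gain of −L dB): F_i = 10^(NF_i/10), G_i = 10^(G_i,dB/10)
  Stage 1: F_1 = 10^(1.09/10) = 1.285, G_1 = 10^(−1.09/10) = 0.7780
  Stage 2: F_2 = 10^(1.17/10) = 1.309, G_2 = 10^(20.8/10) = 120.2
  Stage 3: F_3 = 10^(1.76/10) = 1.500, G_3 = 10^(19.3/10) = 85.11
Friis cascade:
  F = 1.285 + (1.309 − 1)/0.7780 + (1.500 − 1)/93.54 = 1.688
NF = 10 log₁₀(1.688) = 2.27 dB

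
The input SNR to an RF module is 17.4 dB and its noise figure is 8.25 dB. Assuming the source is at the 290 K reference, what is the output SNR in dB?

By definition F = SNR_in/SNR_out, so in dB: SNR_out = SNR_in − NF
SNR_out = 17.4 − 8.25 = 9.15 dB

9.15 dB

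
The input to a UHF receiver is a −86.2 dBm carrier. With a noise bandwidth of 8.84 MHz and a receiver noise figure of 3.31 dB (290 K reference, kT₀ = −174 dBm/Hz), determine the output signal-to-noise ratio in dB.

Noise floor: N = −174 + 10 log₁₀(B) + NF
10 log₁₀(8.84×10⁶) = 69.46 dB
N = −174 + 69.46 + 3.31 = −101.23 dBm
SNR = P_sig − N = −86.2 − (−101.23) = 15.03 dB → 15.0 dB

15.0 dB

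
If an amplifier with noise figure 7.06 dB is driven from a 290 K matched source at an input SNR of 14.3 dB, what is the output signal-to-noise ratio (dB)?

By definition F = SNR_in/SNR_out, so in dB: SNR_out = SNR_in − NF
SNR_out = 14.3 − 7.06 = 7.24 dB

7.24 dB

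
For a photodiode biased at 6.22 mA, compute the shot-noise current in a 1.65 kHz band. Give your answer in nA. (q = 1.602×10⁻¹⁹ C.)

1.81 nA

I_n = √(2qI·B)
2qI·B = 2 × 1.602×10⁻¹⁹ × 6.22×10⁻³ × 1.65×10³ = 3.29×10⁻¹⁸ A²
I_n = √(3.29×10⁻¹⁸) = 1.81×10⁻⁹ A = 1.81 nA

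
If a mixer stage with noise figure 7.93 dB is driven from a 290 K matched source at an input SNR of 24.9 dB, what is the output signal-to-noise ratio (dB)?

By definition F = SNR_in/SNR_out, so in dB: SNR_out = SNR_in − NF
SNR_out = 24.9 − 7.93 = 16.97 dB

16.97 dB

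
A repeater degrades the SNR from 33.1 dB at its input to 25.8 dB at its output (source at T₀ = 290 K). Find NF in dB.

NF (dB) = SNR_in(dB) − SNR_out(dB) when the source is at T₀
NF = 33.1 − 25.8 = 7.3 dB

7.3 dB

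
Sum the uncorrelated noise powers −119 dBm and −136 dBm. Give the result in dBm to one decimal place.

Convert to linear, add, convert back:
P₁ = 1.26×10⁻¹⁵ W, P₂ = 2.51×10⁻¹⁷ W
P_tot = 1.28×10⁻¹⁵ W → 10 log₁₀(P_tot / 10⁻³) = −118.9 dBm

−118.9 dBm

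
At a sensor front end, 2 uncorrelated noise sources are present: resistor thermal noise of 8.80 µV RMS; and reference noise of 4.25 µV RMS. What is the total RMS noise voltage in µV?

9.77 µV

Uncorrelated sources add in power (mean-square): V_tot = √(ΣV_i²)
V_tot = √[(8.80×10⁻⁶)² + (4.25×10⁻⁶)²] = 9.77×10⁻⁶ V = 9.77 µV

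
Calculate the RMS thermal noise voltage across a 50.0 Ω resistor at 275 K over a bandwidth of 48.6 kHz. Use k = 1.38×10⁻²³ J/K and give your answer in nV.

192 nV

V_n = √(4kTRB)
4kTRB = 4 × 1.38×10⁻²³ × 275 × 5.00×10¹ × 4.86×10⁴ = 3.69×10⁻¹⁴ V²
V_n = √(3.69×10⁻¹⁴) = 1.92×10⁻⁷ V = 192 nV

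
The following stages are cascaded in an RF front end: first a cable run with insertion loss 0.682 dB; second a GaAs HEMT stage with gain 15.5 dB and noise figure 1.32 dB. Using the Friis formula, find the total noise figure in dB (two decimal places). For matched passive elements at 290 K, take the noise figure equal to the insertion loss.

Convert to linear (a loss of L dB is a gain of −L dB): F_i = 10^(NF_i/10), G_i = 10^(G_i,dB/10)
  Stage 1: F_1 = 10^(0.682/10) = 1.170, G_1 = 10^(−0.682/10) = 0.8547
  Stage 2: F_2 = 10^(1.32/10) = 1.355, G_2 = 10^(15.5/10) = 35.48
Friis cascade:
  F = 1.170 + (1.355 − 1)/0.8547 = 1.586
NF = 10 log₁₀(1.586) = 2.00 dB

2.00 dB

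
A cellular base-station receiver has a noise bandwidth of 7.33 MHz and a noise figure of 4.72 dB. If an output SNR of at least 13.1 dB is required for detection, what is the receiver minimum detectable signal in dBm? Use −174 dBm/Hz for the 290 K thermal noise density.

−87.5 dBm

Sensitivity = −174 + 10 log₁₀(B) + NF + SNR_min
= −174 + 68.65 + 4.72 + 13.1
= −87.53 dBm → −87.5 dBm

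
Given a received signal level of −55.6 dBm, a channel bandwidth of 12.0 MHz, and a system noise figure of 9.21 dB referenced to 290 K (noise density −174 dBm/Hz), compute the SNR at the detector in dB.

Noise floor: N = −174 + 10 log₁₀(B) + NF
10 log₁₀(1.20×10⁷) = 70.79 dB
N = −174 + 70.79 + 9.21 = −94.00 dBm
SNR = P_sig − N = −55.6 − (−94.00) = 38.40 dB → 38.4 dB

38.4 dB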